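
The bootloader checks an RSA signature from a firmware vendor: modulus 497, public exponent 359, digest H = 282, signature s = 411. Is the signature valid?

s^359 mod 497 = 437
s^359 mod 497 = 437, but H = 282.

invalid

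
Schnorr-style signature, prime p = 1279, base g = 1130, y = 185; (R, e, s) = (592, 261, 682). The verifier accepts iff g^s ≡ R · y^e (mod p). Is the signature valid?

invalid

g^s mod p:
1130^682 mod 1279 = 74
R · y^e mod p:
185^261 mod 1279 = 461
592·461 = 272912 ≡ 485 (mod 1279)
74 ≠ 485; the check fails.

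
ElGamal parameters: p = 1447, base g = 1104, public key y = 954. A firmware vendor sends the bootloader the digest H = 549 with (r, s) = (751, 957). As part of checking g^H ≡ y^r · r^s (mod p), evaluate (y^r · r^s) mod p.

1209

954^751 mod 1447 = 1202
751^957 mod 1447 = 125
y^r · r^s ≡ 1202·125 = 150250 ≡ 1209 (mod 1447)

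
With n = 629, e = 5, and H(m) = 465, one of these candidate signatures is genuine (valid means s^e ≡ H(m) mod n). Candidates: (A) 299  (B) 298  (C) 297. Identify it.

A

Candidate A: Squares mod 629: 299^1≡299, 299^2≡83, 299^4≡599; 5 = 4 + 1, so 299^5 ≡ 599·299 ≡ 465 (mod 629)
  → matches H(m) = 465
Candidate B: Squares mod 629: 298^1≡298, 298^2≡115, 298^4≡16; 5 = 4 + 1, so 298^5 ≡ 16·298 ≡ 365 (mod 629)
Candidate C: Squares mod 629: 297^1≡297, 297^2≡149, 297^4≡186; 5 = 4 + 1, so 297^5 ≡ 186·297 ≡ 519 (mod 629)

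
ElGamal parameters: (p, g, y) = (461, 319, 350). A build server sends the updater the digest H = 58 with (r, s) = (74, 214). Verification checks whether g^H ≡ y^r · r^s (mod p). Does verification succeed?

passes

Left side g^H mod p:
319^2 = 101761 ≡ 341
319^4 ≡ 341^2 = 116281 ≡ 109
319^8 ≡ 109^2 = 11881 ≡ 356
319^16 ≡ 356^2 = 126736 ≡ 422
319^32 ≡ 422^2 = 178084 ≡ 138
58 = 32 + 16 + 8 + 2, so 319^58 ≡ 138·422·356·341 ≡ 361 (mod 461)
Right side y^r · r^s mod p:
350^2 = 122500 ≡ 335
350^4 ≡ 335^2 = 112225 ≡ 202
350^8 ≡ 202^2 = 40804 ≡ 236
350^16 ≡ 236^2 = 55696 ≡ 376
350^32 ≡ 376^2 = 141376 ≡ 310
350^64 ≡ 310^2 = 96100 ≡ 212
74 = 64 + 8 + 2, so 350^74 ≡ 212·236·335 ≡ 143 (mod 461)
74^2 = 5476 ≡ 405
74^4 ≡ 405^2 = 164025 ≡ 370
74^8 ≡ 370^2 = 136900 ≡ 444
74^16 ≡ 444^2 = 197136 ≡ 289
74^32 ≡ 289^2 = 83521 ≡ 80
74^64 ≡ 80^2 = 6400 ≡ 407
74^128 ≡ 407^2 = 165649 ≡ 150
214 = 128 + 64 + 16 + 4 + 2, so 74^214 ≡ 150·407·289·370·405 ≡ 67 (mod 461)
143·67 = 9581 ≡ 361 (mod 461)
361 ≡ 361 (mod 461), so the signature is genuine.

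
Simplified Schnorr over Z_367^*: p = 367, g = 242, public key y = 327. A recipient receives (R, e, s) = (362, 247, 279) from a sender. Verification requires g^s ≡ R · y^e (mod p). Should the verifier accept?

g^s mod p:
Squares mod 367: 242^1≡242, 242^2≡211, 242^4≡114, 242^8≡151, 242^16≡47, 242^32≡7, 242^64≡49, 242^128≡199, 242^256≡332
279 = 256 + 16 + 4 + 2 + 1, so 242^279 ≡ 332·47·114·211·242 ≡ 343 (mod 367)
R · y^e mod p:
Squares mod 367: 327^1≡327, 327^2≡132, 327^4≡175, 327^8≡164, 327^16≡105, 327^32≡15, 327^64≡225, 327^128≡346
247 = 128 + 64 + 32 + 16 + 4 + 2 + 1, so 327^247 ≡ 346·225·15·105·175·132·327 ≡ 225 (mod 367)
362·225 = 81450 ≡ 343 (mod 367)
343 ≡ 343 (mod 367); signature holds.

accept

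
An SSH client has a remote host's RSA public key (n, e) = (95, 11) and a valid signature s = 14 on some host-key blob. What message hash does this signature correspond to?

89

s^2 ≡ 14^2 = 196 ≡ 6
s^4 ≡ 6^2 = 36
s^8 ≡ 36^2 = 1296 ≡ 61
11 = 8 + 2 + 1, so s^11 ≡ 61·6·14 ≡ 89 (mod 95)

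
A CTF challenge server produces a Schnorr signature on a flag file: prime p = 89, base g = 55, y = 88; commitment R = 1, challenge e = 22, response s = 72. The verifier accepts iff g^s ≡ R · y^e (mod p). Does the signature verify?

verifies

g^s mod p:
Squares mod 89: 55^1≡55, 55^2≡88, 55^4≡1, 55^8≡1, 55^16≡1, 55^32≡1, 55^64≡1
72 = 64 + 8, so 55^72 ≡ 1·1 ≡ 1 (mod 89)
R · y^e mod p:
Squares mod 89: 88^1≡88, 88^2≡1, 88^4≡1, 88^8≡1, 88^16≡1
22 = 16 + 4 + 2, so 88^22 ≡ 1·1·1 ≡ 1 (mod 89)
1·1 = 1 ≡ 1 (mod 89)
1 ≡ 1 (mod 89); signature holds.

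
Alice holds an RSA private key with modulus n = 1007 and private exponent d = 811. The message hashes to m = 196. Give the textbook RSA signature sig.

82

m^811 mod 1007 = 82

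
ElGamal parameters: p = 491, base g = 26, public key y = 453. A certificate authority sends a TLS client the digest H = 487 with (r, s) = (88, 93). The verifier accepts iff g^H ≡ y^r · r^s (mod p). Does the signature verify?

Left side g^H mod p:
Squares mod 491: 26^1≡26, 26^2≡185, 26^4≡346, 26^8≡403, 26^16≡379, 26^32≡269, 26^64≡184, 26^128≡468, 26^256≡38
487 = 256 + 128 + 64 + 32 + 4 + 2 + 1, so 26^487 ≡ 38·468·184·269·346·185·26 ≡ 54 (mod 491)
Right side y^r · r^s mod p:
Squares mod 491: 453^1≡453, 453^2≡462, 453^4≡350, 453^8≡241, 453^16≡143, 453^32≡318, 453^64≡469
88 = 64 + 16 + 8, so 453^88 ≡ 469·143·241 ≡ 409 (mod 491)
Squares mod 491: 88^1≡88, 88^2≡379, 88^4≡269, 88^8≡184, 88^16≡468, 88^32≡38, 88^64≡462
93 = 64 + 16 + 8 + 4 + 1, so 88^93 ≡ 462·468·184·269·88 ≡ 167 (mod 491)
409·167 = 68303 ≡ 54 (mod 491)
54 ≡ 54 (mod 491), so the signature is genuine.

verifies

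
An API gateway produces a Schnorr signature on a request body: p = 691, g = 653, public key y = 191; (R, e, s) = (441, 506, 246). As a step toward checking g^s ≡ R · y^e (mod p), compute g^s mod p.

64

653^246 mod 691 = 64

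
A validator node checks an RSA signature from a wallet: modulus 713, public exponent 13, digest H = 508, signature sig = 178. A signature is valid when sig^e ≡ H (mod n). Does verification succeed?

fails

sig^2 ≡ 178^2 = 31684 ≡ 312
sig^4 ≡ 312^2 = 97344 ≡ 376
sig^8 ≡ 376^2 = 141376 ≡ 202
13 = 8 + 4 + 1, so sig^13 ≡ 202·376·178 ≡ 263 (mod 713)
sig^13 mod 713 = 263, but H = 508.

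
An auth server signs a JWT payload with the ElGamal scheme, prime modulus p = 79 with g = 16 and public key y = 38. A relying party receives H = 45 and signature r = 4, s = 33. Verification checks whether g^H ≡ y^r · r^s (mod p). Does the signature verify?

verifies

Left side g^H mod p:
16^2 = 256 ≡ 19
16^4 ≡ 19^2 = 361 ≡ 45
16^8 ≡ 45^2 = 2025 ≡ 50
16^16 ≡ 50^2 = 2500 ≡ 51
16^32 ≡ 51^2 = 2601 ≡ 73
45 = 32 + 8 + 4 + 1, so 16^45 ≡ 73·50·45·16 ≡ 65 (mod 79)
Right side y^r · r^s mod p:
38^2 = 1444 ≡ 22
38^4 ≡ 22^2 = 484 ≡ 10
4^2 = 16
4^4 ≡ 16^2 = 256 ≡ 19
4^8 ≡ 19^2 = 361 ≡ 45
4^16 ≡ 45^2 = 2025 ≡ 50
4^32 ≡ 50^2 = 2500 ≡ 51
33 = 32 + 1, so 4^33 ≡ 51·4 ≡ 46 (mod 79)
10·46 = 460 ≡ 65 (mod 79)
65 ≡ 65 (mod 79), so the signature is genuine.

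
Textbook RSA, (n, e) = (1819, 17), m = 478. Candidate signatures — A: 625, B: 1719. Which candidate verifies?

Candidate A: Squares mod 1819: 625^1≡625, 625^2≡1359, 625^4≡596, 625^8≡511, 625^16≡1004; 17 = 16 + 1, so 625^17 ≡ 1004·625 ≡ 1764 (mod 1819)
Candidate B: Squares mod 1819: 1719^1≡1719, 1719^2≡905, 1719^4≡475, 1719^8≡69, 1719^16≡1123; 17 = 16 + 1, so 1719^17 ≡ 1123·1719 ≡ 478 (mod 1819)
  → matches m = 478

B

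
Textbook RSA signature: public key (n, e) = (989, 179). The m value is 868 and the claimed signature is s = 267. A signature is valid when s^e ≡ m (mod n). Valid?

no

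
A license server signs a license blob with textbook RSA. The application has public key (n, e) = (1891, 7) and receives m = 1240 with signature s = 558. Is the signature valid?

valid

s^2 ≡ 558^2 = 311364 ≡ 1240
s^4 ≡ 1240^2 = 1537600 ≡ 217
7 = 4 + 2 + 1, so s^7 ≡ 217·1240·558 ≡ 1240 (mod 1891)
1240 = m, so the signature checks out.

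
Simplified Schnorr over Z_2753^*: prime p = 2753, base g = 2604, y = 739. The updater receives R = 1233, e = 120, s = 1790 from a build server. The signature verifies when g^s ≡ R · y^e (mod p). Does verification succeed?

fails

g^s mod p:
2604^2 = 6780816 ≡ 177
2604^4 ≡ 177^2 = 31329 ≡ 1046
2604^8 ≡ 1046^2 = 1094116 ≡ 1175
2604^16 ≡ 1175^2 = 1380625 ≡ 1372
2604^32 ≡ 1372^2 = 1882384 ≡ 2085
2604^64 ≡ 2085^2 = 4347225 ≡ 238
2604^128 ≡ 238^2 = 56644 ≡ 1584
2604^256 ≡ 1584^2 = 2509056 ≡ 1073
2604^512 ≡ 1073^2 = 1151329 ≡ 575
2604^1024 ≡ 575^2 = 330625 ≡ 265
1790 = 1024 + 512 + 128 + 64 + 32 + 16 + 8 + 4 + 2, so 2604^1790 ≡ 265·575·1584·238·2085·1372·1175·1046·177 ≡ 267 (mod 2753)
R · y^e mod p:
739^2 = 546121 ≡ 1027
739^4 ≡ 1027^2 = 1054729 ≡ 330
739^8 ≡ 330^2 = 108900 ≡ 1533
739^16 ≡ 1533^2 = 2350089 ≡ 1780
739^32 ≡ 1780^2 = 3168400 ≡ 2450
739^64 ≡ 2450^2 = 6002500 ≡ 960
120 = 64 + 32 + 16 + 8, so 739^120 ≡ 960·2450·1780·1533 ≡ 418 (mod 2753)
1233·418 = 515394 ≡ 583 (mod 2753)
267 ≠ 583; the check fails.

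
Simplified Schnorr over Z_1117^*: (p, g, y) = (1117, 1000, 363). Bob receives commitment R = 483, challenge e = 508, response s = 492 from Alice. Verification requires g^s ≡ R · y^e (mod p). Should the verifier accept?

accept

g^s mod p:
Squares mod 1117: 1000^1≡1000, 1000^2≡285, 1000^4≡801, 1000^8≡443, 1000^16≡774, 1000^32≡364, 1000^64≡690, 1000^128≡258, 1000^256≡661
492 = 256 + 128 + 64 + 32 + 8 + 4, so 1000^492 ≡ 661·258·690·364·443·801 ≡ 520 (mod 1117)
R · y^e mod p:
Squares mod 1117: 363^1≡363, 363^2≡1080, 363^4≡252, 363^8≡952, 363^16≡417, 363^32≡754, 363^64≡1080, 363^128≡252, 363^256≡952
508 = 256 + 128 + 64 + 32 + 16 + 8 + 4, so 363^508 ≡ 952·252·1080·754·417·952·252 ≡ 866 (mod 1117)
483·866 = 418278 ≡ 520 (mod 1117)
520 ≡ 520 (mod 1117); signature holds.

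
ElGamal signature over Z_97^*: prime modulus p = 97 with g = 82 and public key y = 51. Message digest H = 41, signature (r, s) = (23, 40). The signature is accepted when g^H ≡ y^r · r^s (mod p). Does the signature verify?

Left side g^H mod p:
Squares mod 97: 82^1≡82, 82^2≡31, 82^4≡88, 82^8≡81, 82^16≡62, 82^32≡61
41 = 32 + 8 + 1, so 82^41 ≡ 61·81·82 ≡ 90 (mod 97)
Right side y^r · r^s mod p:
Squares mod 97: 51^1≡51, 51^2≡79, 51^4≡33, 51^8≡22, 51^16≡96
23 = 16 + 4 + 2 + 1, so 51^23 ≡ 96·33·79·51 ≡ 30 (mod 97)
Squares mod 97: 23^1≡23, 23^2≡44, 23^4≡93, 23^8≡16, 23^16≡62, 23^32≡61
40 = 32 + 8, so 23^40 ≡ 61·16 ≡ 6 (mod 97)
30·6 = 180 ≡ 83 (mod 97)
90 ≠ 83, so verification fails.

does not verify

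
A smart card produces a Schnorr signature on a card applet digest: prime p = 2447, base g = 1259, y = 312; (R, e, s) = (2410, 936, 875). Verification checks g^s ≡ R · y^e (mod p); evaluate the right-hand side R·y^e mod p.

Squares mod 2447: 312^1≡312, 312^2≡1911, 312^4≡997, 312^8≡527, 312^16≡1218, 312^32≡642, 312^64≡1068, 312^128≡322, 312^256≡910, 312^512≡1014
936 = 512 + 256 + 128 + 32 + 8, so 312^936 ≡ 1014·910·322·642·527 ≡ 1708 (mod 2447)
R · y^e ≡ 2410·1708 = 4116280 ≡ 426 (mod 2447)

426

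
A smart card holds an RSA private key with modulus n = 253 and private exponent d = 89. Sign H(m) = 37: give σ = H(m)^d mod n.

14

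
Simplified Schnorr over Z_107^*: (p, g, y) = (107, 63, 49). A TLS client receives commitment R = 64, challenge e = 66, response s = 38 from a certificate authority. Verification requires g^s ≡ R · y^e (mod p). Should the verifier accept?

accept

g^s mod p:
63^2 = 3969 ≡ 10
63^4 ≡ 10^2 = 100
63^8 ≡ 100^2 = 10000 ≡ 49
63^16 ≡ 49^2 = 2401 ≡ 47
63^32 ≡ 47^2 = 2209 ≡ 69
38 = 32 + 4 + 2, so 63^38 ≡ 69·100·10 ≡ 92 (mod 107)
R · y^e mod p:
49^2 = 2401 ≡ 47
49^4 ≡ 47^2 = 2209 ≡ 69
49^8 ≡ 69^2 = 4761 ≡ 53
49^16 ≡ 53^2 = 2809 ≡ 27
49^32 ≡ 27^2 = 729 ≡ 87
49^64 ≡ 87^2 = 7569 ≡ 79
66 = 64 + 2, so 49^66 ≡ 79·47 ≡ 75 (mod 107)
64·75 = 4800 ≡ 92 (mod 107)
92 ≡ 92 (mod 107); signature holds.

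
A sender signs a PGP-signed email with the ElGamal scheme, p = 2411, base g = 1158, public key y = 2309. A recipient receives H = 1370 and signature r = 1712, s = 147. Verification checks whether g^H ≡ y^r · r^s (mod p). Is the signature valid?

invalid

Left side g^H mod p:
1158^1370 mod 2411 = 613
Right side y^r · r^s mod p:
2309^1712 mod 2411 = 1034
1712^147 mod 2411 = 558
1034·558 = 576972 ≡ 743 (mod 2411)
613 ≠ 743, so verification fails.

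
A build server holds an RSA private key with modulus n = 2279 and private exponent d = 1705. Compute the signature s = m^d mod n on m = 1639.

Squares mod 2279: m^1≡1639, m^2≡1659, m^4≡1528, m^8≡1088, m^16≡943, m^32≡439, m^64≡1285, m^128≡1229, m^256≡1743, m^512≡142, m^1024≡1932
1705 = 1024 + 512 + 128 + 32 + 8 + 1, so m^1705 ≡ 1932·142·1229·439·1088·1639 ≡ 493 (mod 2279)

493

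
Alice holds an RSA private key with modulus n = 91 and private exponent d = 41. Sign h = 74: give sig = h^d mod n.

16

h^41 mod 91 = 16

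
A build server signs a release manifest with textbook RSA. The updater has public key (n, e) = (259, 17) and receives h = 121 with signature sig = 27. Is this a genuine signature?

sig^2 ≡ 27^2 = 729 ≡ 211
sig^4 ≡ 211^2 = 44521 ≡ 232
sig^8 ≡ 232^2 = 53824 ≡ 211
sig^16 ≡ 211^2 = 44521 ≡ 232
17 = 16 + 1, so sig^17 ≡ 232·27 ≡ 48 (mod 259)
The recovered value 48 does not match the digest 121.

forged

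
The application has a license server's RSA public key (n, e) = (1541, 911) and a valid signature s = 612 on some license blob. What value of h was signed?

895

s^2 ≡ 612^2 = 374544 ≡ 81
s^4 ≡ 81^2 = 6561 ≡ 397
s^8 ≡ 397^2 = 157609 ≡ 427
s^16 ≡ 427^2 = 182329 ≡ 491
s^32 ≡ 491^2 = 241081 ≡ 685
s^64 ≡ 685^2 = 469225 ≡ 761
s^128 ≡ 761^2 = 579121 ≡ 1246
s^256 ≡ 1246^2 = 1552516 ≡ 729
s^512 ≡ 729^2 = 531441 ≡ 1337
911 = 512 + 256 + 128 + 8 + 4 + 2 + 1, so s^911 ≡ 1337·729·1246·427·397·81·612 ≡ 895 (mod 1541)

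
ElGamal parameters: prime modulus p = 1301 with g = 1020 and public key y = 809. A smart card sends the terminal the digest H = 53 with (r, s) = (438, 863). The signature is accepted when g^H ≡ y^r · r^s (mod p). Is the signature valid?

valid

Left side g^H mod p:
1020^2 = 1040400 ≡ 901
1020^4 ≡ 901^2 = 811801 ≡ 1278
1020^8 ≡ 1278^2 = 1633284 ≡ 529
1020^16 ≡ 529^2 = 279841 ≡ 126
1020^32 ≡ 126^2 = 15876 ≡ 264
53 = 32 + 16 + 4 + 1, so 1020^53 ≡ 264·126·1278·1020 ≡ 186 (mod 1301)
Right side y^r · r^s mod p:
809^2 = 654481 ≡ 78
809^4 ≡ 78^2 = 6084 ≡ 880
809^8 ≡ 880^2 = 774400 ≡ 305
809^16 ≡ 305^2 = 93025 ≡ 654
809^32 ≡ 654^2 = 427716 ≡ 988
809^64 ≡ 988^2 = 976144 ≡ 394
809^128 ≡ 394^2 = 155236 ≡ 417
809^256 ≡ 417^2 = 173889 ≡ 856
438 = 256 + 128 + 32 + 16 + 4 + 2, so 809^438 ≡ 856·417·988·654·880·78 ≡ 856 (mod 1301)
438^2 = 191844 ≡ 597
438^4 ≡ 597^2 = 356409 ≡ 1236
438^8 ≡ 1236^2 = 1527696 ≡ 322
438^16 ≡ 322^2 = 103684 ≡ 905
438^32 ≡ 905^2 = 819025 ≡ 696
438^64 ≡ 696^2 = 484416 ≡ 444
438^128 ≡ 444^2 = 197136 ≡ 685
438^256 ≡ 685^2 = 469225 ≡ 865
438^512 ≡ 865^2 = 748225 ≡ 150
863 = 512 + 256 + 64 + 16 + 8 + 4 + 2 + 1, so 438^863 ≡ 150·865·444·905·322·1236·597·438 ≡ 1055 (mod 1301)
856·1055 = 903080 ≡ 186 (mod 1301)
186 ≡ 186 (mod 1301), so the signature is genuine.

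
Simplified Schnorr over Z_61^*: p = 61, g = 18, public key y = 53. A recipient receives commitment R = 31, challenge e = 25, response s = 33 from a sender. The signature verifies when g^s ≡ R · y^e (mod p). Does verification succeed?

fails

g^s mod p:
Squares mod 61: 18^1≡18, 18^2≡19, 18^4≡56, 18^8≡25, 18^16≡15, 18^32≡42
33 = 32 + 1, so 18^33 ≡ 42·18 ≡ 24 (mod 61)
R · y^e mod p:
Squares mod 61: 53^1≡53, 53^2≡3, 53^4≡9, 53^8≡20, 53^16≡34
25 = 16 + 8 + 1, so 53^25 ≡ 34·20·53 ≡ 50 (mod 61)
31·50 = 1550 ≡ 25 (mod 61)
24 ≠ 25; the check fails.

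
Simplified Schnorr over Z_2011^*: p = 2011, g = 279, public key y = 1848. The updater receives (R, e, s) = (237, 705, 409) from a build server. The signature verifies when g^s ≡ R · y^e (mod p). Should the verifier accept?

accept

g^s mod p:
279^2 = 77841 ≡ 1423
279^4 ≡ 1423^2 = 2024929 ≡ 1863
279^8 ≡ 1863^2 = 3470769 ≡ 1794
279^16 ≡ 1794^2 = 3218436 ≡ 836
279^32 ≡ 836^2 = 698896 ≡ 1079
279^64 ≡ 1079^2 = 1164241 ≡ 1883
279^128 ≡ 1883^2 = 3545689 ≡ 296
279^256 ≡ 296^2 = 87616 ≡ 1143
409 = 256 + 128 + 16 + 8 + 1, so 279^409 ≡ 1143·296·836·1794·279 ≡ 893 (mod 2011)
R · y^e mod p:
1848^2 = 3415104 ≡ 426
1848^4 ≡ 426^2 = 181476 ≡ 486
1848^8 ≡ 486^2 = 236196 ≡ 909
1848^16 ≡ 909^2 = 826281 ≡ 1771
1848^32 ≡ 1771^2 = 3136441 ≡ 1292
1848^64 ≡ 1292^2 = 1669264 ≡ 134
1848^128 ≡ 134^2 = 17956 ≡ 1868
1848^256 ≡ 1868^2 = 3489424 ≡ 339
1848^512 ≡ 339^2 = 114921 ≡ 294
705 = 512 + 128 + 64 + 1, so 1848^705 ≡ 294·1868·134·1848 ≡ 445 (mod 2011)
237·445 = 105465 ≡ 893 (mod 2011)
893 ≡ 893 (mod 2011); signature holds.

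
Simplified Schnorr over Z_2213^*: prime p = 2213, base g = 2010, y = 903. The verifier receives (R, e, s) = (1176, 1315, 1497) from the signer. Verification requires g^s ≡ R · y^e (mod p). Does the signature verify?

g^s mod p:
Squares mod 2213: 2010^1≡2010, 2010^2≡1375, 2010^4≡723, 2010^8≡461, 2010^16≡73, 2010^32≡903, 2010^64≡1025, 2010^128≡1663, 2010^256≡1532, 2010^512≡1244, 2010^1024≡649
1497 = 1024 + 256 + 128 + 64 + 16 + 8 + 1, so 2010^1497 ≡ 649·1532·1663·1025·73·461·2010 ≡ 423 (mod 2213)
R · y^e mod p:
Squares mod 2213: 903^1≡903, 903^2≡1025, 903^4≡1663, 903^8≡1532, 903^16≡1244, 903^32≡649, 903^64≡731, 903^128≡1028, 903^256≡1183, 903^512≡873, 903^1024≡857
1315 = 1024 + 256 + 32 + 2 + 1, so 903^1315 ≡ 857·1183·649·1025·903 ≡ 269 (mod 2213)
1176·269 = 316344 ≡ 2098 (mod 2213)
423 ≠ 2098; the check fails.

does not verify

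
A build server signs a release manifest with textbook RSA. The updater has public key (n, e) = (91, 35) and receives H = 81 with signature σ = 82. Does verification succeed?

σ^2 ≡ 82^2 = 6724 ≡ 81
σ^4 ≡ 81^2 = 6561 ≡ 9
σ^8 ≡ 9^2 = 81
σ^16 ≡ 81^2 = 6561 ≡ 9
σ^32 ≡ 9^2 = 81
35 = 32 + 2 + 1, so σ^35 ≡ 81·81·82 ≡ 10 (mod 91)
10 ≠ 81, so verification fails.

fails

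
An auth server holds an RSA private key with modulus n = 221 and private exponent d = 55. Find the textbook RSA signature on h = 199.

h^55 mod 221 = 160

160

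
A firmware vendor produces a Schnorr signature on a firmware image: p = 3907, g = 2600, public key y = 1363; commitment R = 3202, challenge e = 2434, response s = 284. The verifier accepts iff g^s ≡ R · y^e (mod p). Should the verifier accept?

accept

g^s mod p:
2600^2 = 6760000 ≡ 890
2600^4 ≡ 890^2 = 792100 ≡ 2886
2600^8 ≡ 2886^2 = 8328996 ≡ 3179
2600^16 ≡ 3179^2 = 10106041 ≡ 2539
2600^32 ≡ 2539^2 = 6446521 ≡ 3878
2600^64 ≡ 3878^2 = 15038884 ≡ 841
2600^128 ≡ 841^2 = 707281 ≡ 114
2600^256 ≡ 114^2 = 12996 ≡ 1275
284 = 256 + 16 + 8 + 4, so 2600^284 ≡ 1275·2539·3179·2886 ≡ 2160 (mod 3907)
R · y^e mod p:
1363^2 = 1857769 ≡ 1944
1363^4 ≡ 1944^2 = 3779136 ≡ 1067
1363^8 ≡ 1067^2 = 1138489 ≡ 1552
1363^16 ≡ 1552^2 = 2408704 ≡ 1992
1363^32 ≡ 1992^2 = 3968064 ≡ 2459
1363^64 ≡ 2459^2 = 6046681 ≡ 2552
1363^128 ≡ 2552^2 = 6512704 ≡ 3642
1363^256 ≡ 3642^2 = 13264164 ≡ 3806
1363^512 ≡ 3806^2 = 14485636 ≡ 2387
1363^1024 ≡ 2387^2 = 5697769 ≡ 1363
1363^2048 ≡ 1363^2 = 1857769 ≡ 1944
2434 = 2048 + 256 + 128 + 2, so 1363^2434 ≡ 1944·3806·3642·1944 ≡ 1992 (mod 3907)
3202·1992 = 6378384 ≡ 2160 (mod 3907)
2160 ≡ 2160 (mod 3907); signature holds.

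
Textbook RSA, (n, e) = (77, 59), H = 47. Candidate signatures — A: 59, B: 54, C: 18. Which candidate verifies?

A

Candidate A: Squares mod 77: 59^1≡59, 59^2≡16, 59^4≡25, 59^8≡9, 59^16≡4, 59^32≡16; 59 = 32 + 16 + 8 + 2 + 1, so 59^59 ≡ 16·4·9·16·59 ≡ 47 (mod 77)
  → matches H = 47
Candidate B: Squares mod 77: 54^1≡54, 54^2≡67, 54^4≡23, 54^8≡67, 54^16≡23, 54^32≡67; 59 = 32 + 16 + 8 + 2 + 1, so 54^59 ≡ 67·23·67·67·54 ≡ 10 (mod 77)
Candidate C: Squares mod 77: 18^1≡18, 18^2≡16, 18^4≡25, 18^8≡9, 18^16≡4, 18^32≡16; 59 = 32 + 16 + 8 + 2 + 1, so 18^59 ≡ 16·4·9·16·18 ≡ 30 (mod 77)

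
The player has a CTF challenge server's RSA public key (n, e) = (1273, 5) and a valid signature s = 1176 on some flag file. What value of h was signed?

766

s^2 ≡ 1176^2 = 1382976 ≡ 498
s^4 ≡ 498^2 = 248004 ≡ 1042
5 = 4 + 1, so s^5 ≡ 1042·1176 ≡ 766 (mod 1273)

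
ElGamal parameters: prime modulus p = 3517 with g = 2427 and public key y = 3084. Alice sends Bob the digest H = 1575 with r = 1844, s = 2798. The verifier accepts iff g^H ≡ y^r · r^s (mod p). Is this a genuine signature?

Left side g^H mod p:
2427^2 = 5890329 ≡ 2871
2427^4 ≡ 2871^2 = 8242641 ≡ 2310
2427^8 ≡ 2310^2 = 5336100 ≡ 811
2427^16 ≡ 811^2 = 657721 ≡ 42
2427^32 ≡ 42^2 = 1764
2427^64 ≡ 1764^2 = 3111696 ≡ 2668
2427^128 ≡ 2668^2 = 7118224 ≡ 3333
2427^256 ≡ 3333^2 = 11108889 ≡ 2203
2427^512 ≡ 2203^2 = 4853209 ≡ 3266
2427^1024 ≡ 3266^2 = 10666756 ≡ 3212
1575 = 1024 + 512 + 32 + 4 + 2 + 1, so 2427^1575 ≡ 3212·3266·1764·2310·2871·2427 ≡ 888 (mod 3517)
Right side y^r · r^s mod p:
3084^2 = 9511056 ≡ 1088
3084^4 ≡ 1088^2 = 1183744 ≡ 2032
3084^8 ≡ 2032^2 = 4129024 ≡ 66
3084^16 ≡ 66^2 = 4356 ≡ 839
3084^32 ≡ 839^2 = 703921 ≡ 521
3084^64 ≡ 521^2 = 271441 ≡ 632
3084^128 ≡ 632^2 = 399424 ≡ 2003
3084^256 ≡ 2003^2 = 4012009 ≡ 2629
3084^512 ≡ 2629^2 = 6911641 ≡ 736
3084^1024 ≡ 736^2 = 541696 ≡ 78
1844 = 1024 + 512 + 256 + 32 + 16 + 4, so 3084^1844 ≡ 78·736·2629·521·839·2032 ≡ 2323 (mod 3517)
1844^2 = 3400336 ≡ 2914
1844^4 ≡ 2914^2 = 8491396 ≡ 1358
1844^8 ≡ 1358^2 = 1844164 ≡ 1256
1844^16 ≡ 1256^2 = 1577536 ≡ 1920
1844^32 ≡ 1920^2 = 3686400 ≡ 584
1844^64 ≡ 584^2 = 341056 ≡ 3424
1844^128 ≡ 3424^2 = 11723776 ≡ 1615
1844^256 ≡ 1615^2 = 2608225 ≡ 2128
1844^512 ≡ 2128^2 = 4528384 ≡ 2005
1844^1024 ≡ 2005^2 = 4020025 ≡ 94
1844^2048 ≡ 94^2 = 8836 ≡ 1802
2798 = 2048 + 512 + 128 + 64 + 32 + 8 + 4 + 2, so 1844^2798 ≡ 1802·2005·1615·3424·584·1256·1358·2914 ≡ 1113 (mod 3517)
2323·1113 = 2585499 ≡ 504 (mod 3517)
888 ≠ 504, so verification fails.

forged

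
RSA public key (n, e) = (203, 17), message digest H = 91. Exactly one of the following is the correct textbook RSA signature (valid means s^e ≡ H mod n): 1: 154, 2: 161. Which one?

Candidate 1: 154^2 = 23716 ≡ 168; 154^4 ≡ 168^2 = 28224 ≡ 7; 154^8 ≡ 7^2 = 49; 154^16 ≡ 49^2 = 2401 ≡ 168; 17 = 16 + 1, so 154^17 ≡ 168·154 ≡ 91 (mod 203)
  → matches H = 91
Candidate 2: 161^2 = 25921 ≡ 140; 161^4 ≡ 140^2 = 19600 ≡ 112; 161^8 ≡ 112^2 = 12544 ≡ 161; 161^16 ≡ 161^2 = 25921 ≡ 140; 17 = 16 + 1, so 161^17 ≡ 140·161 ≡ 7 (mod 203)

1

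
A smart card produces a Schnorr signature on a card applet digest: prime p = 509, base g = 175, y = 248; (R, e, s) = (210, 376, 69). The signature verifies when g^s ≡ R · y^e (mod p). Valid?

no

g^s mod p:
Squares mod 509: 175^1≡175, 175^2≡85, 175^4≡99, 175^8≡130, 175^16≡103, 175^32≡429, 175^64≡292
69 = 64 + 4 + 1, so 175^69 ≡ 292·99·175 ≡ 458 (mod 509)
R · y^e mod p:
Squares mod 509: 248^1≡248, 248^2≡424, 248^4≡99, 248^8≡130, 248^16≡103, 248^32≡429, 248^64≡292, 248^128≡261, 248^256≡424
376 = 256 + 64 + 32 + 16 + 8, so 248^376 ≡ 424·292·429·103·130 ≡ 123 (mod 509)
210·123 = 25830 ≡ 380 (mod 509)
458 ≠ 380; the check fails.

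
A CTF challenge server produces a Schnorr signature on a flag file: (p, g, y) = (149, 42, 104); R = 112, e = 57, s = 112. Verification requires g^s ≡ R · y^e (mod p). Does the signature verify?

g^s mod p:
42^112 mod 149 = 107
R · y^e mod p:
104^57 mod 149 = 19
112·19 = 2128 ≡ 42 (mod 149)
107 ≠ 42; the check fails.

does not verify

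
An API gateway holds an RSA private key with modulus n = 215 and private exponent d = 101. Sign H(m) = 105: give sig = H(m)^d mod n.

190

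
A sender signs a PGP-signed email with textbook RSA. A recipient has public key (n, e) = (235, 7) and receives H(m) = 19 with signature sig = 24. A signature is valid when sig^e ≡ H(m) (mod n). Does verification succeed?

Squares mod 235: sig^1≡24, sig^2≡106, sig^4≡191
7 = 4 + 2 + 1, so sig^7 ≡ 191·106·24 ≡ 159 (mod 235)
The recovered value 159 does not match the digest 19.

fails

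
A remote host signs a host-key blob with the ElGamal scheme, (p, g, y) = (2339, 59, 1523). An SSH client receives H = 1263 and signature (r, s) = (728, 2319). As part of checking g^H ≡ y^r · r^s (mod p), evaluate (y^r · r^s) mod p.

1523^2 = 2319529 ≡ 1580
1523^4 ≡ 1580^2 = 2496400 ≡ 687
1523^8 ≡ 687^2 = 471969 ≡ 1830
1523^16 ≡ 1830^2 = 3348900 ≡ 1791
1523^32 ≡ 1791^2 = 3207681 ≡ 912
1523^64 ≡ 912^2 = 831744 ≡ 1399
1523^128 ≡ 1399^2 = 1957201 ≡ 1797
1523^256 ≡ 1797^2 = 3229209 ≡ 1389
1523^512 ≡ 1389^2 = 1929321 ≡ 1985
728 = 512 + 128 + 64 + 16 + 8, so 1523^728 ≡ 1985·1797·1399·1791·1830 ≡ 414 (mod 2339)
728^2 = 529984 ≡ 1370
728^4 ≡ 1370^2 = 1876900 ≡ 1022
728^8 ≡ 1022^2 = 1044484 ≡ 1290
728^16 ≡ 1290^2 = 1664100 ≡ 1071
728^32 ≡ 1071^2 = 1147041 ≡ 931
728^64 ≡ 931^2 = 866761 ≡ 1331
728^128 ≡ 1331^2 = 1771561 ≡ 938
728^256 ≡ 938^2 = 879844 ≡ 380
728^512 ≡ 380^2 = 144400 ≡ 1721
728^1024 ≡ 1721^2 = 2961841 ≡ 667
728^2048 ≡ 667^2 = 444889 ≡ 479
2319 = 2048 + 256 + 8 + 4 + 2 + 1, so 728^2319 ≡ 479·380·1290·1022·1370·728 ≡ 2123 (mod 2339)
y^r · r^s ≡ 414·2123 = 878922 ≡ 1797 (mod 2339)

1797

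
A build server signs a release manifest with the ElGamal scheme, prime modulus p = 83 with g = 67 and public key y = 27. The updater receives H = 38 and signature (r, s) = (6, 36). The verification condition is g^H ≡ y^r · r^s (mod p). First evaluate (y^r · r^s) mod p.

63

Squares mod 83: 27^1≡27, 27^2≡65, 27^4≡75
6 = 4 + 2, so 27^6 ≡ 75·65 ≡ 61 (mod 83)
Squares mod 83: 6^1≡6, 6^2≡36, 6^4≡51, 6^8≡28, 6^16≡37, 6^32≡41
36 = 32 + 4, so 6^36 ≡ 41·51 ≡ 16 (mod 83)
y^r · r^s ≡ 61·16 = 976 ≡ 63 (mod 83)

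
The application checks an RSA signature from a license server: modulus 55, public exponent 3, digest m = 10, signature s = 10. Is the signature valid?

valid

s^2 ≡ 10^2 = 100 ≡ 45
3 = 2 + 1, so s^3 ≡ 45·10 ≡ 10 (mod 55)
10 = m, so the signature checks out.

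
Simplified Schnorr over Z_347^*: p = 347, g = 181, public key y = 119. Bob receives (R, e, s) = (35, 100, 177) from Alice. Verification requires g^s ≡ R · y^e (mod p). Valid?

g^s mod p:
181^2 = 32761 ≡ 143
181^4 ≡ 143^2 = 20449 ≡ 323
181^8 ≡ 323^2 = 104329 ≡ 229
181^16 ≡ 229^2 = 52441 ≡ 44
181^32 ≡ 44^2 = 1936 ≡ 201
181^64 ≡ 201^2 = 40401 ≡ 149
181^128 ≡ 149^2 = 22201 ≡ 340
177 = 128 + 32 + 16 + 1, so 181^177 ≡ 340·201·44·181 ≡ 323 (mod 347)
R · y^e mod p:
119^2 = 14161 ≡ 281
119^4 ≡ 281^2 = 78961 ≡ 192
119^8 ≡ 192^2 = 36864 ≡ 82
119^16 ≡ 82^2 = 6724 ≡ 131
119^32 ≡ 131^2 = 17161 ≡ 158
119^64 ≡ 158^2 = 24964 ≡ 327
100 = 64 + 32 + 4, so 119^100 ≡ 327·158·192 ≡ 183 (mod 347)
35·183 = 6405 ≡ 159 (mod 347)
323 ≠ 159; the check fails.

no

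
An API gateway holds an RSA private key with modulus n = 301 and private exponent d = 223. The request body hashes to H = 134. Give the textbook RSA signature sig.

162

H^2 ≡ 134^2 = 17956 ≡ 197
H^4 ≡ 197^2 = 38809 ≡ 281
H^8 ≡ 281^2 = 78961 ≡ 99
H^16 ≡ 99^2 = 9801 ≡ 169
H^32 ≡ 169^2 = 28561 ≡ 267
H^64 ≡ 267^2 = 71289 ≡ 253
H^128 ≡ 253^2 = 64009 ≡ 197
223 = 128 + 64 + 16 + 8 + 4 + 2 + 1, so H^223 ≡ 197·253·169·99·281·197·134 ≡ 162 (mod 301)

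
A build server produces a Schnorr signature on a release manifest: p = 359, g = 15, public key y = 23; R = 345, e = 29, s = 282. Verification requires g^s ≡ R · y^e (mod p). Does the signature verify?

g^s mod p:
Squares mod 359: 15^1≡15, 15^2≡225, 15^4≡6, 15^8≡36, 15^16≡219, 15^32≡214, 15^64≡203, 15^128≡283, 15^256≡32
282 = 256 + 16 + 8 + 2, so 15^282 ≡ 32·219·36·225 ≡ 79 (mod 359)
R · y^e mod p:
Squares mod 359: 23^1≡23, 23^2≡170, 23^4≡180, 23^8≡90, 23^16≡202
29 = 16 + 8 + 4 + 1, so 23^29 ≡ 202·90·180·23 ≡ 132 (mod 359)
345·132 = 45540 ≡ 306 (mod 359)
79 ≠ 306; the check fails.

does not verify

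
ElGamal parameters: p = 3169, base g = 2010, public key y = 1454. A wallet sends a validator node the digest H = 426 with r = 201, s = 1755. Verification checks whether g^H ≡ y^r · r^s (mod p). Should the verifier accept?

accept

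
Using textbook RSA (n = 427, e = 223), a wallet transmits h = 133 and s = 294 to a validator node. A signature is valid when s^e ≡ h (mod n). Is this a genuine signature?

s^2 ≡ 294^2 = 86436 ≡ 182
s^4 ≡ 182^2 = 33124 ≡ 245
s^8 ≡ 245^2 = 60025 ≡ 245
s^16 ≡ 245^2 = 60025 ≡ 245
s^32 ≡ 245^2 = 60025 ≡ 245
s^64 ≡ 245^2 = 60025 ≡ 245
s^128 ≡ 245^2 = 60025 ≡ 245
223 = 128 + 64 + 16 + 8 + 4 + 2 + 1, so s^223 ≡ 245·245·245·245·245·182·294 ≡ 133 (mod 427)
133 = h, so the signature checks out.

genuine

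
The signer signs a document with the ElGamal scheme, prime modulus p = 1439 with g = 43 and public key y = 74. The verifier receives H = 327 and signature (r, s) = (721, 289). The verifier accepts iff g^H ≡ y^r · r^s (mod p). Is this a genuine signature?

Left side g^H mod p:
43^2 = 1849 ≡ 410
43^4 ≡ 410^2 = 168100 ≡ 1176
43^8 ≡ 1176^2 = 1382976 ≡ 97
43^16 ≡ 97^2 = 9409 ≡ 775
43^32 ≡ 775^2 = 600625 ≡ 562
43^64 ≡ 562^2 = 315844 ≡ 703
43^128 ≡ 703^2 = 494209 ≡ 632
43^256 ≡ 632^2 = 399424 ≡ 821
327 = 256 + 64 + 4 + 2 + 1, so 43^327 ≡ 821·703·1176·410·43 ≡ 12 (mod 1439)
Right side y^r · r^s mod p:
74^2 = 5476 ≡ 1159
74^4 ≡ 1159^2 = 1343281 ≡ 694
74^8 ≡ 694^2 = 481636 ≡ 1010
74^16 ≡ 1010^2 = 1020100 ≡ 1288
74^32 ≡ 1288^2 = 1658944 ≡ 1216
74^64 ≡ 1216^2 = 1478656 ≡ 803
74^128 ≡ 803^2 = 644809 ≡ 137
74^256 ≡ 137^2 = 18769 ≡ 62
74^512 ≡ 62^2 = 3844 ≡ 966
721 = 512 + 128 + 64 + 16 + 1, so 74^721 ≡ 966·137·803·1288·74 ≡ 1159 (mod 1439)
721^2 = 519841 ≡ 362
721^4 ≡ 362^2 = 131044 ≡ 95
721^8 ≡ 95^2 = 9025 ≡ 391
721^16 ≡ 391^2 = 152881 ≡ 347
721^32 ≡ 347^2 = 120409 ≡ 972
721^64 ≡ 972^2 = 944784 ≡ 800
721^128 ≡ 800^2 = 640000 ≡ 1084
721^256 ≡ 1084^2 = 1175056 ≡ 832
289 = 256 + 32 + 1, so 721^289 ≡ 832·972·721 ≡ 1418 (mod 1439)
1159·1418 = 1643462 ≡ 124 (mod 1439)
12 ≠ 124, so verification fails.

forged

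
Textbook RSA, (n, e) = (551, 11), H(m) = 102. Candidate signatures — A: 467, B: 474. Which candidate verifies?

Candidate A: 467^2 = 218089 ≡ 444; 467^4 ≡ 444^2 = 197136 ≡ 429; 467^8 ≡ 429^2 = 184041 ≡ 7; 11 = 8 + 2 + 1, so 467^11 ≡ 7·444·467 ≡ 102 (mod 551)
  → matches H(m) = 102
Candidate B: 474^2 = 224676 ≡ 419; 474^4 ≡ 419^2 = 175561 ≡ 343; 474^8 ≡ 343^2 = 117649 ≡ 286; 11 = 8 + 2 + 1, so 474^11 ≡ 286·419·474 ≡ 379 (mod 551)

A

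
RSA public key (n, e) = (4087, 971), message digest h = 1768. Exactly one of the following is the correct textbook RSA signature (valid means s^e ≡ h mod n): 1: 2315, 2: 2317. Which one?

2

Candidate 1: 2315^2 = 5359225 ≡ 1168; 2315^4 ≡ 1168^2 = 1364224 ≡ 3253; 2315^8 ≡ 3253^2 = 10582009 ≡ 766; 2315^16 ≡ 766^2 = 586756 ≡ 2315; 2315^32 ≡ 2315^2 = 5359225 ≡ 1168; 2315^64 ≡ 1168^2 = 1364224 ≡ 3253; 2315^128 ≡ 3253^2 = 10582009 ≡ 766; 2315^256 ≡ 766^2 = 586756 ≡ 2315; 2315^512 ≡ 2315^2 = 5359225 ≡ 1168; 971 = 512 + 256 + 128 + 64 + 8 + 2 + 1, so 2315^971 ≡ 1168·2315·766·3253·766·1168·2315 ≡ 1034 (mod 4087)
Candidate 2: 2317^2 = 5368489 ≡ 2258; 2317^4 ≡ 2258^2 = 5098564 ≡ 2075; 2317^8 ≡ 2075^2 = 4305625 ≡ 2014; 2317^16 ≡ 2014^2 = 4056196 ≡ 1892; 2317^32 ≡ 1892^2 = 3579664 ≡ 3539; 2317^64 ≡ 3539^2 = 12524521 ≡ 1953; 2317^128 ≡ 1953^2 = 3814209 ≡ 1038; 2317^256 ≡ 1038^2 = 1077444 ≡ 2563; 2317^512 ≡ 2563^2 = 6568969 ≡ 1160; 971 = 512 + 256 + 128 + 64 + 8 + 2 + 1, so 2317^971 ≡ 1160·2563·1038·1953·2014·2258·2317 ≡ 1768 (mod 4087)
  → matches h = 1768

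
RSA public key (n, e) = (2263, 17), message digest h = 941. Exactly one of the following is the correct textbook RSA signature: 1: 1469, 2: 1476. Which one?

1

Candidate 1: 1469^17 mod 2263 = 941
  → matches h = 941
Candidate 2: 1476^17 mod 2263 = 981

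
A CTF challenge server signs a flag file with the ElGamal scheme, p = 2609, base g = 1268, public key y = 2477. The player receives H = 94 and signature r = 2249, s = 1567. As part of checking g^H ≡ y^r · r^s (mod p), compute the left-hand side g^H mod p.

1268^2 = 1607824 ≡ 680
1268^4 ≡ 680^2 = 462400 ≡ 607
1268^8 ≡ 607^2 = 368449 ≡ 580
1268^16 ≡ 580^2 = 336400 ≡ 2448
1268^32 ≡ 2448^2 = 5992704 ≡ 2440
1268^64 ≡ 2440^2 = 5953600 ≡ 2471
94 = 64 + 16 + 8 + 4 + 2, so 1268^94 ≡ 2471·2448·580·607·680 ≡ 1193 (mod 2609)

1193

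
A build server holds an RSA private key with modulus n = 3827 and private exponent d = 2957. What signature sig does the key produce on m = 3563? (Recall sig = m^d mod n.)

609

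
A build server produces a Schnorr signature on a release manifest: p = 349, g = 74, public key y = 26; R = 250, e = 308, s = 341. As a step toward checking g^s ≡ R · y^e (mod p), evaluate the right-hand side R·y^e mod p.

190

26^2 = 676 ≡ 327
26^4 ≡ 327^2 = 106929 ≡ 135
26^8 ≡ 135^2 = 18225 ≡ 77
26^16 ≡ 77^2 = 5929 ≡ 345
26^32 ≡ 345^2 = 119025 ≡ 16
26^64 ≡ 16^2 = 256
26^128 ≡ 256^2 = 65536 ≡ 273
26^256 ≡ 273^2 = 74529 ≡ 192
308 = 256 + 32 + 16 + 4, so 26^308 ≡ 192·16·345·135 ≡ 266 (mod 349)
R · y^e ≡ 250·266 = 66500 ≡ 190 (mod 349)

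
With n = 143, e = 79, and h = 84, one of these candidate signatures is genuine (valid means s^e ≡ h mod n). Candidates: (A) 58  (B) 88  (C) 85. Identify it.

C

Candidate A: Squares mod 143: 58^1≡58, 58^2≡75, 58^4≡48, 58^8≡16, 58^16≡113, 58^32≡42, 58^64≡48; 79 = 64 + 8 + 4 + 2 + 1, so 58^79 ≡ 48·16·48·75·58 ≡ 59 (mod 143)
Candidate B: Squares mod 143: 88^1≡88, 88^2≡22, 88^4≡55, 88^8≡22, 88^16≡55, 88^32≡22, 88^64≡55; 79 = 64 + 8 + 4 + 2 + 1, so 88^79 ≡ 55·22·55·22·88 ≡ 88 (mod 143)
Candidate C: Squares mod 143: 85^1≡85, 85^2≡75, 85^4≡48, 85^8≡16, 85^16≡113, 85^32≡42, 85^64≡48; 79 = 64 + 8 + 4 + 2 + 1, so 85^79 ≡ 48·16·48·75·85 ≡ 84 (mod 143)
  → matches h = 84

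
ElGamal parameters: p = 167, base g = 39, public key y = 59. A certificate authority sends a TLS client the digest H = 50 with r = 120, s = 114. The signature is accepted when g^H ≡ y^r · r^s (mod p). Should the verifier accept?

accept

Left side g^H mod p:
Squares mod 167: 39^1≡39, 39^2≡18, 39^4≡157, 39^8≡100, 39^16≡147, 39^32≡66
50 = 32 + 16 + 2, so 39^50 ≡ 66·147·18 ≡ 121 (mod 167)
Right side y^r · r^s mod p:
Squares mod 167: 59^1≡59, 59^2≡141, 59^4≡8, 59^8≡64, 59^16≡88, 59^32≡62, 59^64≡3
120 = 64 + 32 + 16 + 8, so 59^120 ≡ 3·62·88·64 ≡ 128 (mod 167)
Squares mod 167: 120^1≡120, 120^2≡38, 120^4≡108, 120^8≡141, 120^16≡8, 120^32≡64, 120^64≡88
114 = 64 + 32 + 16 + 2, so 120^114 ≡ 88·64·8·38 ≡ 44 (mod 167)
128·44 = 5632 ≡ 121 (mod 167)
121 ≡ 121 (mod 167), so the signature is genuine.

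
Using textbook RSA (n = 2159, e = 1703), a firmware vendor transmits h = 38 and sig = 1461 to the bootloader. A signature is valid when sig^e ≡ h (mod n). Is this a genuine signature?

sig^2 ≡ 1461^2 = 2134521 ≡ 1429
sig^4 ≡ 1429^2 = 2042041 ≡ 1786
sig^8 ≡ 1786^2 = 3189796 ≡ 953
sig^16 ≡ 953^2 = 908209 ≡ 1429
sig^32 ≡ 1429^2 = 2042041 ≡ 1786
sig^64 ≡ 1786^2 = 3189796 ≡ 953
sig^128 ≡ 953^2 = 908209 ≡ 1429
sig^256 ≡ 1429^2 = 2042041 ≡ 1786
sig^512 ≡ 1786^2 = 3189796 ≡ 953
sig^1024 ≡ 953^2 = 908209 ≡ 1429
1703 = 1024 + 512 + 128 + 32 + 4 + 2 + 1, so sig^1703 ≡ 1429·953·1429·1786·1786·1429·1461 ≡ 1937 (mod 2159)
1937 ≠ 38, so verification fails.

forged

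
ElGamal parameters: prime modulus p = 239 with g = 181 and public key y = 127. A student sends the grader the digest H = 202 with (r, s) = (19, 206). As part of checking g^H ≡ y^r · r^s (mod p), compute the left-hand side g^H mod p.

181^2 = 32761 ≡ 18
181^4 ≡ 18^2 = 324 ≡ 85
181^8 ≡ 85^2 = 7225 ≡ 55
181^16 ≡ 55^2 = 3025 ≡ 157
181^32 ≡ 157^2 = 24649 ≡ 32
181^64 ≡ 32^2 = 1024 ≡ 68
181^128 ≡ 68^2 = 4624 ≡ 83
202 = 128 + 64 + 8 + 2, so 181^202 ≡ 83·68·55·18 ≡ 218 (mod 239)

218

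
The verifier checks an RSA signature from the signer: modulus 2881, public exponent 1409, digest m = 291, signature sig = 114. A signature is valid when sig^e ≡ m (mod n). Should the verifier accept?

accept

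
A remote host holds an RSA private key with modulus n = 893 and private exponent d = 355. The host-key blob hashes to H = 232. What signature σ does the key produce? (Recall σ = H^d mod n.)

Squares mod 893: H^1≡232, H^2≡244, H^4≡598, H^8≡404, H^16≡690, H^32≡131, H^64≡194, H^128≡130, H^256≡826
355 = 256 + 64 + 32 + 2 + 1, so H^355 ≡ 826·194·131·244·232 ≡ 218 (mod 893)

218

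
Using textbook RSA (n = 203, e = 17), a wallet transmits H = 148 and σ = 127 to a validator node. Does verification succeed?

passes

σ^2 ≡ 127^2 = 16129 ≡ 92
σ^4 ≡ 92^2 = 8464 ≡ 141
σ^8 ≡ 141^2 = 19881 ≡ 190
σ^16 ≡ 190^2 = 36100 ≡ 169
17 = 16 + 1, so σ^17 ≡ 169·127 ≡ 148 (mod 203)
Since 148 equals the digest 148, verification succeeds.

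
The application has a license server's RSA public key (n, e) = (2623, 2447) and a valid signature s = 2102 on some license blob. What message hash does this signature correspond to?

267

s^2 ≡ 2102^2 = 4418404 ≡ 1272
s^4 ≡ 1272^2 = 1617984 ≡ 2216
s^8 ≡ 2216^2 = 4910656 ≡ 400
s^16 ≡ 400^2 = 160000 ≡ 2620
s^32 ≡ 2620^2 = 6864400 ≡ 9
s^64 ≡ 9^2 = 81
s^128 ≡ 81^2 = 6561 ≡ 1315
s^256 ≡ 1315^2 = 1729225 ≡ 668
s^512 ≡ 668^2 = 446224 ≡ 314
s^1024 ≡ 314^2 = 98596 ≡ 1545
s^2048 ≡ 1545^2 = 2387025 ≡ 95
2447 = 2048 + 256 + 128 + 8 + 4 + 2 + 1, so s^2447 ≡ 95·668·1315·400·2216·1272·2102 ≡ 267 (mod 2623)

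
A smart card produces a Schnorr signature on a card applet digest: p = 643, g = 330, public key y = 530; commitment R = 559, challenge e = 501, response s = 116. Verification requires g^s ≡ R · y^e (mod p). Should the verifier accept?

accept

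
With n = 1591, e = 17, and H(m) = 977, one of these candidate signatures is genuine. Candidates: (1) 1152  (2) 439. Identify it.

Candidate 1: 1152^2 = 1327104 ≡ 210; 1152^4 ≡ 210^2 = 44100 ≡ 1143; 1152^8 ≡ 1143^2 = 1306449 ≡ 238; 1152^16 ≡ 238^2 = 56644 ≡ 959; 17 = 16 + 1, so 1152^17 ≡ 959·1152 ≡ 614 (mod 1591)
Candidate 2: 439^2 = 192721 ≡ 210; 439^4 ≡ 210^2 = 44100 ≡ 1143; 439^8 ≡ 1143^2 = 1306449 ≡ 238; 439^16 ≡ 238^2 = 56644 ≡ 959; 17 = 16 + 1, so 439^17 ≡ 959·439 ≡ 977 (mod 1591)
  → matches H(m) = 977

2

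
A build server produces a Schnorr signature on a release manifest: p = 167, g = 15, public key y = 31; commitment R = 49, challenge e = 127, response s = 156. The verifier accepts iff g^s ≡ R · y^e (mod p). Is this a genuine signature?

g^s mod p:
15^2 = 225 ≡ 58
15^4 ≡ 58^2 = 3364 ≡ 24
15^8 ≡ 24^2 = 576 ≡ 75
15^16 ≡ 75^2 = 5625 ≡ 114
15^32 ≡ 114^2 = 12996 ≡ 137
15^64 ≡ 137^2 = 18769 ≡ 65
15^128 ≡ 65^2 = 4225 ≡ 50
156 = 128 + 16 + 8 + 4, so 15^156 ≡ 50·114·75·24 ≡ 21 (mod 167)
R · y^e mod p:
31^2 = 961 ≡ 126
31^4 ≡ 126^2 = 15876 ≡ 11
31^8 ≡ 11^2 = 121
31^16 ≡ 121^2 = 14641 ≡ 112
31^32 ≡ 112^2 = 12544 ≡ 19
31^64 ≡ 19^2 = 361 ≡ 27
127 = 64 + 32 + 16 + 8 + 4 + 2 + 1, so 31^127 ≡ 27·19·112·121·11·126·31 ≡ 72 (mod 167)
49·72 = 3528 ≡ 21 (mod 167)
21 ≡ 21 (mod 167); signature holds.

genuine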